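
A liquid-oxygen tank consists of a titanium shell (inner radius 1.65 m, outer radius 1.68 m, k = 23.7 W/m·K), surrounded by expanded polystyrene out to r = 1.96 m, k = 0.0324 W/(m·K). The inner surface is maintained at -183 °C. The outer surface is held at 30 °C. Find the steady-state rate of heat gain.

Q = 1020 W

Resistance network (inner→outer):
  R_titanium = (1/1.65 − 1/1.68)/(4πk) = 0.01082/(4π·23.7) = 3.634×10^-5 K/W
  R_expanded polystyrene = (1/1.68 − 1/1.96)/(4πk) = 0.08503/(4π·0.0324) = 0.2089 K/W
ΣR = 3.634×10^-5 + 0.2089 = 0.2089 K/W
Q = ΔT/ΣR = (-183 °C − 30 °C)/0.2089 = -1020 W
(Negative Q ⇒ heat flows inward; heat gain = 1020 W.)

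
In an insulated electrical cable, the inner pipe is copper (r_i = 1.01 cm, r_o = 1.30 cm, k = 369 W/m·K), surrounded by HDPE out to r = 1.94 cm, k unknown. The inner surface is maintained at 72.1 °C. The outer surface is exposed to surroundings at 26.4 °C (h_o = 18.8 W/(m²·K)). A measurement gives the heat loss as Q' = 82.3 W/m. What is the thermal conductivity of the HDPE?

k = 0.536 W/m·K

ΣR = ΔT/Q' = |72.1 − 26.4|/82.3 = 0.5553 m·K/W
Known resistances:
  R'_copper = ln(0.0130/0.0101)/(2πk) = 0.2524/(2π·369) = 1.089×10^-4 m·K/W
  R'_conv,out = 1/(2πr h) = 1/(2π·0.0194·18.8) = 0.4364 m·K/W
R_HDPE = ΣR − ΣR_known = 0.5553 − 0.4365 = 0.1188 m·K/W
ln(r₂/r₁)/(2πk) = 0.1188 ⇒ k = 0.4003/(2π·0.1188) = 0.536 W/m·K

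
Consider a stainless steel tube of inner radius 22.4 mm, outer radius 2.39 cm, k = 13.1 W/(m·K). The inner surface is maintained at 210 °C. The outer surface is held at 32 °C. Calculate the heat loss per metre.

Q' = 2πk·ΔT/ln(r₂/r₁) = 2π × 13.1 × 178 / ln(0.0239/0.0224) = 2.26×10^5 W/m

Q' = 2.26×10^5 W/m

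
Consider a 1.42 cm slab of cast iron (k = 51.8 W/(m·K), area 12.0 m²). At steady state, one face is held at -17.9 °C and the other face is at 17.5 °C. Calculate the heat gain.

Q = kA·ΔT/L = 51.8 × 12.0 × |-17.9 °C − 17.5 °C| / 0.0142 = 1.55×10^6 W

Q = 1550 kW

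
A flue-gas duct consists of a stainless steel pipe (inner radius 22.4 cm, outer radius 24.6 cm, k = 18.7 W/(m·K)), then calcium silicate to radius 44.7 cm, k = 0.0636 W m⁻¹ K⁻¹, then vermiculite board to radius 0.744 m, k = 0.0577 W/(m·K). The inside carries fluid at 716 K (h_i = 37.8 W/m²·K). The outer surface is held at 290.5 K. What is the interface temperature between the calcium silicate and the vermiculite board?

T = 495 K

Treat each layer as a resistance in series:
  R'_conv,in = 1/(2πr h) = 1/(2π·0.224·37.8) = 0.01880 m·K/W
  R'_stainless steel = ln(0.246/0.224)/(2πk) = 0.09369/(2π·18.7) = 7.974×10^-4 m·K/W
  R'_calcium silicate = ln(0.447/0.246)/(2πk) = 0.5972/(2π·0.0636) = 1.495 m·K/W
  R'_vermiculite board = ln(0.744/0.447)/(2πk) = 0.5095/(2π·0.0577) = 1.405 m·K/W
ΣR = 0.01880 + 7.974×10^-4 + 1.495 + 1.405 = 2.920 m·K/W
Q' = ΔT/ΣR = (716 K − 290.5 K)/2.920 = 145.7 W/m
From the inner boundary to the calcium silicate/vermiculite board interface, ΣR_partial = 1.515 m·K/W.
T_interface = T_in − Q'·ΣR_partial = 716 K − (145.7)(1.515) = 495 K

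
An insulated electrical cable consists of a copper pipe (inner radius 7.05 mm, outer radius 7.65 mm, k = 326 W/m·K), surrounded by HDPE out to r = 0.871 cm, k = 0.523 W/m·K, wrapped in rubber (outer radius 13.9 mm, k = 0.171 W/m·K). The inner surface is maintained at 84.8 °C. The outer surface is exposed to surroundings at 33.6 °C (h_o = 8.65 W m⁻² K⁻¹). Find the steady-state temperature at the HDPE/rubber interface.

Treat each layer as a resistance in series:
  R'_copper = ln(0.00765/0.00705)/(2πk) = 0.08168/(2π·326) = 3.988×10^-5 m·K/W
  R'_HDPE = ln(0.00871/0.00765)/(2πk) = 0.1298/(2π·0.523) = 0.03949 m·K/W
  R'_rubber = ln(0.0139/0.00871)/(2πk) = 0.4674/(2π·0.171) = 0.4350 m·K/W
  R'_conv,out = 1/(2πr h) = 1/(2π·0.0139·8.65) = 1.324 m·K/W
ΣR = 3.988×10^-5 + 0.03949 + 0.4350 + 1.324 = 1.799 m·K/W
Q' = ΔT/ΣR = (84.8 °C − 33.6 °C)/1.799 = 28.46 W/m
From the inner boundary to the HDPE/rubber interface, ΣR_partial = 0.03953 m·K/W.
T_interface = T_in − Q'·ΣR_partial = 84.8 °C − (28.46)(0.03953) = 83.7 °C

T = 83.7 °C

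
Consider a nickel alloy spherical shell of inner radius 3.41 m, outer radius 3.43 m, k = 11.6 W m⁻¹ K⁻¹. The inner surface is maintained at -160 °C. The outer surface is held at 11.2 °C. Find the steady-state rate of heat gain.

Q = 14600 kW

Q = 4πk·ΔT/(1/r₁ − 1/r₂) = 4π × 11.6 × 171.2 / (1/3.41 − 1/3.43) = 1.46×10^7 W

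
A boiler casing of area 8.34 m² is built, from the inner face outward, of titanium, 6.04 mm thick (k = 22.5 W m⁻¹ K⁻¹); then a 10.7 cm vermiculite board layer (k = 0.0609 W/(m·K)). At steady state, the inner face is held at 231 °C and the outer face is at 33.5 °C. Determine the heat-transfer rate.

Treat each layer as a resistance in series:
  R_titanium = L/(kA) = 0.00604/(22.5·8.34) = 3.219×10^-5 K/W
  R_vermiculite board = L/(kA) = 0.107/(0.0609·8.34) = 0.2107 K/W
ΣR = 3.219×10^-5 + 0.2107 = 0.2107 K/W
Q = ΔT/ΣR = (231 °C − 33.5 °C)/0.2107 = 937 W

Q = 937 W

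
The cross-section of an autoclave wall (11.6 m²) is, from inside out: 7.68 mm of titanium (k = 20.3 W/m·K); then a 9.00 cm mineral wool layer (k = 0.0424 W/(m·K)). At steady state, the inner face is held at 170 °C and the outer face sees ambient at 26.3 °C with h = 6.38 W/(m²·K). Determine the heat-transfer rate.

Q = 731 W

Series thermal resistances, inner to outer:
  R_titanium = L/(kA) = 0.00768/(20.3·11.6) = 3.261×10^-5 K/W
  R_mineral wool = L/(kA) = 0.0900/(0.0424·11.6) = 0.1830 K/W
  R_conv,out = 1/(hA) = 1/(6.38·11.6) = 0.01351 K/W
ΣR = 3.261×10^-5 + 0.1830 + 0.01351 = 0.1965 K/W
Q = ΔT/ΣR = (170 °C − 26.3 °C)/0.1965 = 731 W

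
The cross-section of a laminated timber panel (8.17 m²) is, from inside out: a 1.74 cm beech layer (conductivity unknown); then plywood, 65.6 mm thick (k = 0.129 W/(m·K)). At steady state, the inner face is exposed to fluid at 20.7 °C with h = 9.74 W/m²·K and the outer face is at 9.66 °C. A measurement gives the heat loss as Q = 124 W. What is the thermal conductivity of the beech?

k = 0.150 W/m·K

ΣR = ΔT/Q = |20.7 − 9.66|/124 = 0.08903 K/W
Known resistances:
  R_conv,in = 1/(hA) = 1/(9.74·8.17) = 0.01257 K/W
  R_plywood = L/(kA) = 0.0656/(0.129·8.17) = 0.06224 K/W
R_beech = ΣR − ΣR_known = 0.08903 − 0.07481 = 0.01422 K/W
L/(kA) = 0.01422 ⇒ k = 0.0174/(0.01422·8.17) = 0.150 W/m·K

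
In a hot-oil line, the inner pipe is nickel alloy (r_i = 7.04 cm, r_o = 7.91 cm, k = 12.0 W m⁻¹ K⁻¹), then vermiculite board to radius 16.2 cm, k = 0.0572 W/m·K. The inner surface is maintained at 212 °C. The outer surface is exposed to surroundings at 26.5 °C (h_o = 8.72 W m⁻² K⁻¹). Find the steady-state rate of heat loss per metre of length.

Series thermal resistances, inner to outer:
  R'_nickel alloy = ln(0.0791/0.0704)/(2πk) = 0.1165/(2π·12.0) = 0.001545 m·K/W
  R'_vermiculite board = ln(0.162/0.0791)/(2πk) = 0.7169/(2π·0.0572) = 1.995 m·K/W
  R'_conv,out = 1/(2πr h) = 1/(2π·0.162·8.72) = 0.1127 m·K/W
ΣR = 0.001545 + 1.995 + 0.1127 = 2.109 m·K/W
Q' = ΔT/ΣR = (212 °C − 26.5 °C)/2.109 = 88.0 W/m

Q' = 88.0 W/m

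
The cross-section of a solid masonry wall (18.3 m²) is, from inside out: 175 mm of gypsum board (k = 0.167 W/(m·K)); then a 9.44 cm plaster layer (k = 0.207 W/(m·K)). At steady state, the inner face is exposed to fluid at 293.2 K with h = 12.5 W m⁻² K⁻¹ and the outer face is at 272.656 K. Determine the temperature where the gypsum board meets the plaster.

Treat each layer as a resistance in series:
  R_conv,in = 1/(hA) = 1/(12.5·18.3) = 0.004372 K/W
  R_gypsum board = L/(kA) = 0.175/(0.167·18.3) = 0.05726 K/W
  R_plaster = L/(kA) = 0.0944/(0.207·18.3) = 0.02492 K/W
ΣR = 0.004372 + 0.05726 + 0.02492 = 0.08655 K/W
Q = ΔT/ΣR = (293.2 K − 272.656 K)/0.08655 = 237.4 W
From the inner boundary to the gypsum board/plaster interface, ΣR_partial = 0.06163 K/W.
T_interface = T_in − Q·ΣR_partial = 293.2 K − (237.4)(0.06163) = 278.57 K

T = 278.57 K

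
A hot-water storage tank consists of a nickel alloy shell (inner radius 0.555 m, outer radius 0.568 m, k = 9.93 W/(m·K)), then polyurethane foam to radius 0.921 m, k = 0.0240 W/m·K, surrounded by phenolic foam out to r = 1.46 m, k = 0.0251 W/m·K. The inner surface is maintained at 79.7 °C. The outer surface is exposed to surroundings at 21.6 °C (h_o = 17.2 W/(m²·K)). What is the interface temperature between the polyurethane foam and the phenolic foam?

Treat each layer as a resistance in series:
  R_nickel alloy = (1/0.555 − 1/0.568)/(4πk) = 0.04124/(4π·9.93) = 3.305×10^-4 K/W
  R_polyurethane foam = (1/0.568 − 1/0.921)/(4πk) = 0.6748/(4π·0.0240) = 2.237 K/W
  R_phenolic foam = (1/0.921 − 1/1.46)/(4πk) = 0.4008/(4π·0.0251) = 1.271 K/W
  R_conv,out = 1/(4πr²h) = 1/(4π·1.46²·17.2) = 0.002170 K/W
ΣR = 3.305×10^-4 + 2.237 + 1.271 + 0.002170 = 3.511 K/W
Q = ΔT/ΣR = (79.7 °C − 21.6 °C)/3.511 = 16.55 W
From the inner boundary to the polyurethane foam/phenolic foam interface, ΣR_partial = 2.237 K/W.
T_interface = T_in − Q·ΣR_partial = 79.7 °C − (16.55)(2.237) = 42.7 °C

T = 42.7 °C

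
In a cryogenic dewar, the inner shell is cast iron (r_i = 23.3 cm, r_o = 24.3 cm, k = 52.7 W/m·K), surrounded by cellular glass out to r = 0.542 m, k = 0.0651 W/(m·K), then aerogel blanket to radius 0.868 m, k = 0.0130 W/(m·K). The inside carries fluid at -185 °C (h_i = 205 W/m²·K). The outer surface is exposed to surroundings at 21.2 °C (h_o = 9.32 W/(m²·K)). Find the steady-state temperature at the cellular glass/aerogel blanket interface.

Treat each layer as a resistance in series:
  R_conv,in = 1/(4πr²h) = 1/(4π·0.233²·205) = 0.007150 K/W
  R_cast iron = (1/0.233 − 1/0.243)/(4πk) = 0.1766/(4π·52.7) = 2.667×10^-4 K/W
  R_cellular glass = (1/0.243 − 1/0.542)/(4πk) = 2.270/(4π·0.0651) = 2.775 K/W
  R_aerogel blanket = (1/0.542 − 1/0.868)/(4πk) = 0.6929/(4π·0.0130) = 4.242 K/W
  R_conv,out = 1/(4πr²h) = 1/(4π·0.868²·9.32) = 0.01133 K/W
ΣR = 0.007150 + 2.667×10^-4 + 2.775 + 4.242 + 0.01133 = 7.036 K/W
Q = ΔT/ΣR = (-185 °C − 21.2 °C)/7.036 = -29.31 W
From the inner boundary to the cellular glass/aerogel blanket interface, ΣR_partial = 2.782 K/W.
T_interface = T_in − Q·ΣR_partial = -185 °C − (-29.31)(2.782) = -103 °C

T = -103 °C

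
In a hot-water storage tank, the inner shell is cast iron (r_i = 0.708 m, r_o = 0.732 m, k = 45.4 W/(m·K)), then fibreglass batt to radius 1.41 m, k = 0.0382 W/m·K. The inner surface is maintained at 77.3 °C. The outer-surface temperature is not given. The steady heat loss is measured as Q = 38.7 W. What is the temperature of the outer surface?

Sum the resistances:
  R_cast iron = (1/0.708 − 1/0.732)/(4πk) = 0.04631/(4π·45.4) = 8.117×10^-5 K/W
  R_fibreglass batt = (1/0.732 − 1/1.41)/(4πk) = 0.6569/(4π·0.0382) = 1.368 K/W
ΣR = 1.369 K/W
ΔT = Q·ΣR = 38.7 × 1.369 = 52.98 K
Heat flows outward, so T_out = T_in − ΔT = 77.3 − 52.98 = 24.3 °C

T_out = 24.3 °C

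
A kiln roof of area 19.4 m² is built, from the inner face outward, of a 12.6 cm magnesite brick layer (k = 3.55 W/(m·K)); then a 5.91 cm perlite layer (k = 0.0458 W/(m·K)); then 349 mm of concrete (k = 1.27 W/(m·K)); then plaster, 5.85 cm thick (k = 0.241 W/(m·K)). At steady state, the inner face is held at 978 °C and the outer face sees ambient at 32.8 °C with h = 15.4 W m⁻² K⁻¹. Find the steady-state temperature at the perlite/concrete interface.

Series thermal resistances, inner to outer:
  R_magnesite brick = L/(kA) = 0.126/(3.55·19.4) = 0.001830 K/W
  R_perlite = L/(kA) = 0.0591/(0.0458·19.4) = 0.06652 K/W
  R_concrete = L/(kA) = 0.349/(1.27·19.4) = 0.01417 K/W
  R_plaster = L/(kA) = 0.0585/(0.241·19.4) = 0.01251 K/W
  R_conv,out = 1/(hA) = 1/(15.4·19.4) = 0.003347 K/W
ΣR = 0.001830 + 0.06652 + 0.01417 + 0.01251 + 0.003347 = 0.09838 K/W
Q = ΔT/ΣR = (978 °C − 32.8 °C)/0.09838 = 9608 W
From the inner boundary to the perlite/concrete interface, ΣR_partial = 0.06835 K/W.
T_interface = T_in − Q·ΣR_partial = 978 °C − (9608)(0.06835) = 321 °C

T = 321 °C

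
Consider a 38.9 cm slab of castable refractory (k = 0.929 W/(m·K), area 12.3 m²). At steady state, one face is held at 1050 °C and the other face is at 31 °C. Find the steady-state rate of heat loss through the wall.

Q = 29900 W

Q = kA·ΔT/L = 0.929 × 12.3 × |1050 °C − 31 °C| / 0.389 = 29900 W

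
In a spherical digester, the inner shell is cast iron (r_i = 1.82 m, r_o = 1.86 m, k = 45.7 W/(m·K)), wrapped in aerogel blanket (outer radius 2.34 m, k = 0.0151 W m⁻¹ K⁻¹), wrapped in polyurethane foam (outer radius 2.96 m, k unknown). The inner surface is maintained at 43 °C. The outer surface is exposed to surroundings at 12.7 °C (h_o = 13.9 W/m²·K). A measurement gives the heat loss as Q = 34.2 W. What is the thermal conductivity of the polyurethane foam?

k = 0.0234 W/m·K

ΣR = ΔT/Q = |43 − 12.7|/34.2 = 0.8860 K/W
Known resistances:
  R_cast iron = (1/1.82 − 1/1.86)/(4πk) = 0.01182/(4π·45.7) = 2.058×10^-5 K/W
  R_aerogel blanket = (1/1.86 − 1/2.34)/(4πk) = 0.1103/(4π·0.0151) = 0.5812 K/W
  R_conv,out = 1/(4πr²h) = 1/(4π·2.96²·13.9) = 6.534×10^-4 K/W
R_polyurethane foam = ΣR − ΣR_known = 0.8860 − 0.5819 = 0.3041 K/W
(1/r₁−1/r₂)/(4πk) = 0.3041 ⇒ k = 0.08951/(4π·0.3041) = 0.0234 W/m·K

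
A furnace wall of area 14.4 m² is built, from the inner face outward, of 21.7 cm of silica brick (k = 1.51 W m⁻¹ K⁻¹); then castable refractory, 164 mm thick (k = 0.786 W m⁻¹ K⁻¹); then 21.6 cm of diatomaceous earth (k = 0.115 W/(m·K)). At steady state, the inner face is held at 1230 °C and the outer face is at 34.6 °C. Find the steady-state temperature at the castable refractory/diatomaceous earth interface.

T = 1041 °C

Resistance network (inner→outer):
  R_silica brick = L/(kA) = 0.217/(1.51·14.4) = 0.009980 K/W
  R_castable refractory = L/(kA) = 0.164/(0.786·14.4) = 0.01449 K/W
  R_diatomaceous earth = L/(kA) = 0.216/(0.115·14.4) = 0.1304 K/W
ΣR = 0.009980 + 0.01449 + 0.1304 = 0.1549 K/W
Q = ΔT/ΣR = (1230 °C − 34.6 °C)/0.1549 = 7717 W
From the inner boundary to the castable refractory/diatomaceous earth interface, ΣR_partial = 0.02447 K/W.
T_interface = T_in − Q·ΣR_partial = 1230 °C − (7717)(0.02447) = 1041 °C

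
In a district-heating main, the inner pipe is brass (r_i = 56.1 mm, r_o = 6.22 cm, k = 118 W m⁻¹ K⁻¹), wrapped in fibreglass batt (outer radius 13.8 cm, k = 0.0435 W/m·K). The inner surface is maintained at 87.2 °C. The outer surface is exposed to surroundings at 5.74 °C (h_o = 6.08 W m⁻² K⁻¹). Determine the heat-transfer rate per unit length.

Q' = 26.2 W/m

Treat each layer as a resistance in series:
  R'_brass = ln(0.0622/0.0561)/(2πk) = 0.1032/(2π·118) = 1.392×10^-4 m·K/W
  R'_fibreglass batt = ln(0.138/0.0622)/(2πk) = 0.7969/(2π·0.0435) = 2.916 m·K/W
  R'_conv,out = 1/(2πr h) = 1/(2π·0.138·6.08) = 0.1897 m·K/W
ΣR = 1.392×10^-4 + 2.916 + 0.1897 = 3.106 m·K/W
Q' = ΔT/ΣR = (87.2 °C − 5.74 °C)/3.106 = 26.2 W/m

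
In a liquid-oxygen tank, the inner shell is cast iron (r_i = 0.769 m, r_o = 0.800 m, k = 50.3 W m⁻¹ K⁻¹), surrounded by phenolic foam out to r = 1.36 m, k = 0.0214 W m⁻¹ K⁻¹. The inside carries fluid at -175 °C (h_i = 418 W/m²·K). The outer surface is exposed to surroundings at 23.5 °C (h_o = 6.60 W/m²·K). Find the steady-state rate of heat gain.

Resistance network (inner→outer):
  R_conv,in = 1/(4πr²h) = 1/(4π·0.769²·418) = 3.219×10^-4 K/W
  R_cast iron = (1/0.769 − 1/0.800)/(4πk) = 0.05039/(4π·50.3) = 7.972×10^-5 K/W
  R_phenolic foam = (1/0.800 − 1/1.36)/(4πk) = 0.5147/(4π·0.0214) = 1.914 K/W
  R_conv,out = 1/(4πr²h) = 1/(4π·1.36²·6.60) = 0.006519 K/W
ΣR = 3.219×10^-4 + 7.972×10^-5 + 1.914 + 0.006519 = 1.921 K/W
Q = ΔT/ΣR = (-175 °C − 23.5 °C)/1.921 = -103 W
(Negative Q ⇒ heat flows inward; heat gain = 103 W.)

Q = 103 W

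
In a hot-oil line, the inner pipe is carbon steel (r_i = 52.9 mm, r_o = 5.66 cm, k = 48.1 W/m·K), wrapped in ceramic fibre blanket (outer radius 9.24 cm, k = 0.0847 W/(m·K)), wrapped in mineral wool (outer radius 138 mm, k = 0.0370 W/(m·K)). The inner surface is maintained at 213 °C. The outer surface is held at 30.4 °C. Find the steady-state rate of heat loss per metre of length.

Q' = 69.0 W/m

Series thermal resistances, inner to outer:
  R'_carbon steel = ln(0.0566/0.0529)/(2πk) = 0.06761/(2π·48.1) = 2.237×10^-4 m·K/W
  R'_ceramic fibre blanket = ln(0.0924/0.0566)/(2πk) = 0.4901/(2π·0.0847) = 0.9210 m·K/W
  R'_mineral wool = ln(0.138/0.0924)/(2πk) = 0.4011/(2π·0.0370) = 1.725 m·K/W
ΣR = 2.237×10^-4 + 0.9210 + 1.725 = 2.646 m·K/W
Q' = ΔT/ΣR = (213 °C − 30.4 °C)/2.646 = 69.0 W/m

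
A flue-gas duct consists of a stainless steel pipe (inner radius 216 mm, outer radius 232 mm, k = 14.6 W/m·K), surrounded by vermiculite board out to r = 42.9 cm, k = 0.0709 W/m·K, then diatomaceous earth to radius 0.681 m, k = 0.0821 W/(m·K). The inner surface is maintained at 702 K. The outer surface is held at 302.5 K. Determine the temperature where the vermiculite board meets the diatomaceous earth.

Series thermal resistances, inner to outer:
  R'_stainless steel = ln(0.232/0.216)/(2πk) = 0.07146/(2π·14.6) = 7.790×10^-4 m·K/W
  R'_vermiculite board = ln(0.429/0.232)/(2πk) = 0.6147/(2π·0.0709) = 1.380 m·K/W
  R'_diatomaceous earth = ln(0.681/0.429)/(2πk) = 0.4621/(2π·0.0821) = 0.8958 m·K/W
ΣR = 7.790×10^-4 + 1.380 + 0.8958 = 2.277 m·K/W
Q' = ΔT/ΣR = (702 K − 302.5 K)/2.277 = 175.5 W/m
From the inner boundary to the vermiculite board/diatomaceous earth interface, ΣR_partial = 1.381 m·K/W.
T_interface = T_in − Q'·ΣR_partial = 702 K − (175.5)(1.381) = 460 K

T = 460 K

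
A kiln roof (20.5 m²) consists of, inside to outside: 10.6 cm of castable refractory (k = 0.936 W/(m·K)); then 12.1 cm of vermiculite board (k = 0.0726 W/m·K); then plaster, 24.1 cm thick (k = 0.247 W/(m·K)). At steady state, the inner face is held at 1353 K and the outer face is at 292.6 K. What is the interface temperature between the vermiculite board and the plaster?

Series thermal resistances, inner to outer:
  R_castable refractory = L/(kA) = 0.106/(0.936·20.5) = 0.005524 K/W
  R_vermiculite board = L/(kA) = 0.121/(0.0726·20.5) = 0.08130 K/W
  R_plaster = L/(kA) = 0.241/(0.247·20.5) = 0.04760 K/W
ΣR = 0.005524 + 0.08130 + 0.04760 = 0.1344 K/W
Q = ΔT/ΣR = (1353 K − 292.6 K)/0.1344 = 7890 W
From the inner boundary to the vermiculite board/plaster interface, ΣR_partial = 0.08682 K/W.
T_interface = T_in − Q·ΣR_partial = 1353 K − (7890)(0.08682) = 668 K

T = 668 K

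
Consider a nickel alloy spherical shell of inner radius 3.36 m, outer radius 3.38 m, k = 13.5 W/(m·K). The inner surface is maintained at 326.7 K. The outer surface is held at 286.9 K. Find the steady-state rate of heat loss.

Q = 4πk·ΔT/(1/r₁ − 1/r₂) = 4π × 13.5 × 39.8 / (1/3.36 − 1/3.38) = 3.83×10^6 W

Q = 3.83×10^6 W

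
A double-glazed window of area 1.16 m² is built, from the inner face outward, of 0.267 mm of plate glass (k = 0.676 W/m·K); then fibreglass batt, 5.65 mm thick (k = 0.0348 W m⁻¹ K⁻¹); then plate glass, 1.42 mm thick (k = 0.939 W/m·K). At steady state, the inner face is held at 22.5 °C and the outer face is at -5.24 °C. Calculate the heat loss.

Q = 196 W

Resistance network (inner→outer):
  R_plate glass = L/(kA) = 2.67×10^-4/(0.676·1.16) = 3.405×10^-4 K/W
  R_fibreglass batt = L/(kA) = 0.00565/(0.0348·1.16) = 0.1400 K/W
  R_plate glass = L/(kA) = 0.00142/(0.939·1.16) = 0.001304 K/W
ΣR = 3.405×10^-4 + 0.1400 + 0.001304 = 0.1416 K/W
Q = ΔT/ΣR = (22.5 °C − -5.24 °C)/0.1416 = 196 W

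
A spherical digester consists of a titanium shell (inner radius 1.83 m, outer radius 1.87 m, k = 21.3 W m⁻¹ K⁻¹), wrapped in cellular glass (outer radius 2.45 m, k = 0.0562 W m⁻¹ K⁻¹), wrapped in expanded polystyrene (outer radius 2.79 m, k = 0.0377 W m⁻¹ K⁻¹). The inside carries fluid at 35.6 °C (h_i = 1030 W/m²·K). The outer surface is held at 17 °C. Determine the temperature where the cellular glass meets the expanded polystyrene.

Treat each layer as a resistance in series:
  R_conv,in = 1/(4πr²h) = 1/(4π·1.83²·1030) = 2.307×10^-5 K/W
  R_titanium = (1/1.83 − 1/1.87)/(4πk) = 0.01169/(4π·21.3) = 4.367×10^-5 K/W
  R_cellular glass = (1/1.87 − 1/2.45)/(4πk) = 0.1266/(4π·0.0562) = 0.1793 K/W
  R_expanded polystyrene = (1/2.45 − 1/2.79)/(4πk) = 0.04974/(4π·0.0377) = 0.1050 K/W
ΣR = 2.307×10^-5 + 4.367×10^-5 + 0.1793 + 0.1050 = 0.2844 K/W
Q = ΔT/ΣR = (35.6 °C − 17 °C)/0.2844 = 65.40 W
From the inner boundary to the cellular glass/expanded polystyrene interface, ΣR_partial = 0.1794 K/W.
T_interface = T_in − Q·ΣR_partial = 35.6 °C − (65.40)(0.1794) = 23.9 °C

T = 23.9 °C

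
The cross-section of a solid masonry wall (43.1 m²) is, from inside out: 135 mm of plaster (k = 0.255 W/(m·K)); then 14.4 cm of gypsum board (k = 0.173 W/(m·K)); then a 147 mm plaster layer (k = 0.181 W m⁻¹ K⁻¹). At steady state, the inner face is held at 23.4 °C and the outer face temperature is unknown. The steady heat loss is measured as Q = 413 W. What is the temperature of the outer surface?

T_out = 2.57 °C

Sum the resistances:
  R_plaster = L/(kA) = 0.135/(0.255·43.1) = 0.01228 K/W
  R_gypsum board = L/(kA) = 0.144/(0.173·43.1) = 0.01931 K/W
  R_plaster = L/(kA) = 0.147/(0.181·43.1) = 0.01884 K/W
ΣR = 0.05044 K/W
ΔT = Q·ΣR = 413 × 0.05044 = 20.83 K
Heat flows outward, so T_out = T_in − ΔT = 23.4 − 20.83 = 2.57 °C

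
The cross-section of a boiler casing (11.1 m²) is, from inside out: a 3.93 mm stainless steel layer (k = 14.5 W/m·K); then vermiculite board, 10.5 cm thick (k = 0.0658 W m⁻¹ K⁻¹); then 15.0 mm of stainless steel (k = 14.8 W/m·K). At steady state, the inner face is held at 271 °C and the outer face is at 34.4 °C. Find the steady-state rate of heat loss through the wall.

Q = 1640 W

Treat each layer as a resistance in series:
  R_stainless steel = L/(kA) = 0.00393/(14.5·11.1) = 2.442×10^-5 K/W
  R_vermiculite board = L/(kA) = 0.105/(0.0658·11.1) = 0.1438 K/W
  R_stainless steel = L/(kA) = 0.0150/(14.8·11.1) = 9.131×10^-5 K/W
ΣR = 2.442×10^-5 + 0.1438 + 9.131×10^-5 = 0.1439 K/W
Q = ΔT/ΣR = (271 °C − 34.4 °C)/0.1439 = 1640 W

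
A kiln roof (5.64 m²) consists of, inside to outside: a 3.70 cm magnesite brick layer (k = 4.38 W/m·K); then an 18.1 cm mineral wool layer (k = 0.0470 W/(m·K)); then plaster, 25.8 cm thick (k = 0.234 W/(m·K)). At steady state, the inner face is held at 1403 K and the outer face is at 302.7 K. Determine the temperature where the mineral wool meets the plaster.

Treat each layer as a resistance in series:
  R_magnesite brick = L/(kA) = 0.0370/(4.38·5.64) = 0.001498 K/W
  R_mineral wool = L/(kA) = 0.181/(0.0470·5.64) = 0.6828 K/W
  R_plaster = L/(kA) = 0.258/(0.234·5.64) = 0.1955 K/W
ΣR = 0.001498 + 0.6828 + 0.1955 = 0.8798 K/W
Q = ΔT/ΣR = (1403 K − 302.7 K)/0.8798 = 1251 W
From the inner boundary to the mineral wool/plaster interface, ΣR_partial = 0.6843 K/W.
T_interface = T_in − Q·ΣR_partial = 1403 K − (1251)(0.6843) = 547 K

T = 547 K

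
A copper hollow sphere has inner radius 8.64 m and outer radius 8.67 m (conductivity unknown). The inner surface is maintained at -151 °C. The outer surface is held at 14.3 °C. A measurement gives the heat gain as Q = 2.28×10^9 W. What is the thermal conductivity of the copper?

ΣR = ΔT/Q = |-151 − 14.3|/2.28×10^9 = 7.250×10^-8 K/W
(1/r₁−1/r₂)/(4πk) = 7.250×10^-8 ⇒ k = 4.005×10^-4/(4π·7.250×10^-8) = 440 W/m·K

k = 440 W/m·K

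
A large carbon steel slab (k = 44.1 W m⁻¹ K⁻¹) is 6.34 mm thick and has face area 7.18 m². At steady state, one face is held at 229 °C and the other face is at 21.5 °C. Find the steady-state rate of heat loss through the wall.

Q = kA·ΔT/L = 44.1 × 7.18 × |229 °C − 21.5 °C| / 0.00634 = 1.04×10^7 W

Q = 1.04×10^7 W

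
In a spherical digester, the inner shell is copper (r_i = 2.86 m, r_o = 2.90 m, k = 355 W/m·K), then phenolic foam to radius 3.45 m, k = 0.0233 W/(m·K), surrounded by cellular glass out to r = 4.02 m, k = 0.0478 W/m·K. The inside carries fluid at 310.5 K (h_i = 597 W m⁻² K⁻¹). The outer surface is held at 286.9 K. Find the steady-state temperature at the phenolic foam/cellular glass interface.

T = 293.2 K

Series thermal resistances, inner to outer:
  R_conv,in = 1/(4πr²h) = 1/(4π·2.86²·597) = 1.630×10^-5 K/W
  R_copper = (1/2.86 − 1/2.90)/(4πk) = 0.004823/(4π·355) = 1.081×10^-6 K/W
  R_phenolic foam = (1/2.90 − 1/3.45)/(4πk) = 0.05497/(4π·0.0233) = 0.1877 K/W
  R_cellular glass = (1/3.45 − 1/4.02)/(4πk) = 0.04110/(4π·0.0478) = 0.06842 K/W
ΣR = 1.630×10^-5 + 1.081×10^-6 + 0.1877 + 0.06842 = 0.2561 K/W
Q = ΔT/ΣR = (310.5 K − 286.9 K)/0.2561 = 92.15 W
From the inner boundary to the phenolic foam/cellular glass interface, ΣR_partial = 0.1877 K/W.
T_interface = T_in − Q·ΣR_partial = 310.5 K − (92.15)(0.1877) = 293.2 K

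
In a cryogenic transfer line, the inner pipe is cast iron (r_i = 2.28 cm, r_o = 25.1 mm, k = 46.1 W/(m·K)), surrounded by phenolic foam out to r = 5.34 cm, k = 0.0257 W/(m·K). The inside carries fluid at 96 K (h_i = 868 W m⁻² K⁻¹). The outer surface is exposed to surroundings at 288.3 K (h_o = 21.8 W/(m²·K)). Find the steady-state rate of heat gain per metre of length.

Resistance network (inner→outer):
  R'_conv,in = 1/(2πr h) = 1/(2π·0.0228·868) = 0.008042 m·K/W
  R'_cast iron = ln(0.0251/0.0228)/(2πk) = 0.09611/(2π·46.1) = 3.318×10^-4 m·K/W
  R'_phenolic foam = ln(0.0534/0.0251)/(2πk) = 0.7549/(2π·0.0257) = 4.675 m·K/W
  R'_conv,out = 1/(2πr h) = 1/(2π·0.0534·21.8) = 0.1367 m·K/W
ΣR = 0.008042 + 3.318×10^-4 + 4.675 + 0.1367 = 4.820 m·K/W
Q' = ΔT/ΣR = (96 K − 288.3 K)/4.820 = -39.9 W/m
(Negative Q' ⇒ heat flows inward; heat gain = 39.9 W/m.)

Q' = 39.9 W/m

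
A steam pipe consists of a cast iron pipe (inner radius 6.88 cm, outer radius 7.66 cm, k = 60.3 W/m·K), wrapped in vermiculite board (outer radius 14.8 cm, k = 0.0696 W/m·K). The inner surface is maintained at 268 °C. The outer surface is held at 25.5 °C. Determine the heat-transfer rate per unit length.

Q' = 161 W/m

Treat each layer as a resistance in series:
  R'_cast iron = ln(0.0766/0.0688)/(2πk) = 0.1074/(2π·60.3) = 2.835×10^-4 m·K/W
  R'_vermiculite board = ln(0.148/0.0766)/(2πk) = 0.6586/(2π·0.0696) = 1.506 m·K/W
ΣR = 2.835×10^-4 + 1.506 = 1.506 m·K/W
Q' = ΔT/ΣR = (268 °C − 25.5 °C)/1.506 = 161 W/m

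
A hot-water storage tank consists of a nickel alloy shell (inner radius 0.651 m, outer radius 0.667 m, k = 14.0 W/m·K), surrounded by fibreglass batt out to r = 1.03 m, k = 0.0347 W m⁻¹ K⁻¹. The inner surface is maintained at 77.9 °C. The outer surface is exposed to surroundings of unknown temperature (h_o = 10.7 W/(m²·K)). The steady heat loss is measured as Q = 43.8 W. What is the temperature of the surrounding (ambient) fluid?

T_out = 24.5 °C

Series resistances:
  R_nickel alloy = (1/0.651 − 1/0.667)/(4πk) = 0.03685/(4π·14.0) = 2.094×10^-4 K/W
  R_fibreglass batt = (1/0.667 − 1/1.03)/(4πk) = 0.5284/(4π·0.0347) = 1.212 K/W
  R_conv,out = 1/(4πr²h) = 1/(4π·1.03²·10.7) = 0.007010 K/W
ΣR = 1.219 K/W
ΔT = Q·ΣR = 43.8 × 1.219 = 53.39 K
Heat flows outward, so T_out = T_in − ΔT = 77.9 − 53.39 = 24.5 °C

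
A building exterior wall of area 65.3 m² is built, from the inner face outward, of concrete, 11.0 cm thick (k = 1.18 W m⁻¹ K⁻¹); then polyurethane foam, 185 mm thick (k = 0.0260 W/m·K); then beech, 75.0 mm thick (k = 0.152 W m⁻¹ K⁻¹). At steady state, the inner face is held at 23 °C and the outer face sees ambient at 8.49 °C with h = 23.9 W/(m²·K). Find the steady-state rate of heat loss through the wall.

Q = 122 W

Treat each layer as a resistance in series:
  R_concrete = L/(kA) = 0.110/(1.18·65.3) = 0.001428 K/W
  R_polyurethane foam = L/(kA) = 0.185/(0.0260·65.3) = 0.1090 K/W
  R_beech = L/(kA) = 0.0750/(0.152·65.3) = 0.007556 K/W
  R_conv,out = 1/(hA) = 1/(23.9·65.3) = 6.408×10^-4 K/W
ΣR = 0.001428 + 0.1090 + 0.007556 + 6.408×10^-4 = 0.1186 K/W
Q = ΔT/ΣR = (23 °C − 8.49 °C)/0.1186 = 122 W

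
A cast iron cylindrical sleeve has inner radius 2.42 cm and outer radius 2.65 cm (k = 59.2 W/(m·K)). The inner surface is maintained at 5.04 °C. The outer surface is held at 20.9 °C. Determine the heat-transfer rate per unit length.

Q' = 2πk·ΔT/ln(r₂/r₁) = 2π × 59.2 × 15.86 / ln(0.0265/0.0242) = 65000 W/m

Q' = 65000 W/m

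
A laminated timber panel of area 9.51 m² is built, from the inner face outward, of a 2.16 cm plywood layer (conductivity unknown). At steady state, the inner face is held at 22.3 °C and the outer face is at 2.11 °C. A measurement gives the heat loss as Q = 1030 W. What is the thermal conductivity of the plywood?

k = 0.116 W/m·K

ΣR = ΔT/Q = |22.3 − 2.11|/1030 = 0.01960 K/W
L/(kA) = 0.01960 ⇒ k = 0.0216/(0.01960·9.51) = 0.116 W/m·K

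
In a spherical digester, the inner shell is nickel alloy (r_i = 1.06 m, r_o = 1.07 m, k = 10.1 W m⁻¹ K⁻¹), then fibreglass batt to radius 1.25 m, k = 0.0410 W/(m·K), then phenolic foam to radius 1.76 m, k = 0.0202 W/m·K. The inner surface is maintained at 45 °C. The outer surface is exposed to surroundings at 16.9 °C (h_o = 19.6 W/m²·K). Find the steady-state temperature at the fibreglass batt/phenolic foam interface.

T = 38.8 °C

Resistance network (inner→outer):
  R_nickel alloy = (1/1.06 − 1/1.07)/(4πk) = 0.008817/(4π·10.1) = 6.947×10^-5 K/W
  R_fibreglass batt = (1/1.07 − 1/1.25)/(4πk) = 0.1346/(4π·0.0410) = 0.2612 K/W
  R_phenolic foam = (1/1.25 − 1/1.76)/(4πk) = 0.2318/(4π·0.0202) = 0.9132 K/W
  R_conv,out = 1/(4πr²h) = 1/(4π·1.76²·19.6) = 0.001311 K/W
ΣR = 6.947×10^-5 + 0.2612 + 0.9132 + 0.001311 = 1.176 K/W
Q = ΔT/ΣR = (45 °C − 16.9 °C)/1.176 = 23.89 W
From the inner boundary to the fibreglass batt/phenolic foam interface, ΣR_partial = 0.2613 K/W.
T_interface = T_in − Q·ΣR_partial = 45 °C − (23.89)(0.2613) = 38.8 °C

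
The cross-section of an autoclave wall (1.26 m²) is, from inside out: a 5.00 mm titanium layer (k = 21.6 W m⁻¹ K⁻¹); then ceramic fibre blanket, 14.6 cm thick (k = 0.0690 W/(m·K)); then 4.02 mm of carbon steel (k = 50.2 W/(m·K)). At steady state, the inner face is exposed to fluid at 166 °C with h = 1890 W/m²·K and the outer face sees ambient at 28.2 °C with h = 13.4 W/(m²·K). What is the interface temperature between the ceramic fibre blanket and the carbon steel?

T = 32.9 °C

Series thermal resistances, inner to outer:
  R_conv,in = 1/(hA) = 1/(1890·1.26) = 4.199×10^-4 K/W
  R_titanium = L/(kA) = 0.00500/(21.6·1.26) = 1.837×10^-4 K/W
  R_ceramic fibre blanket = L/(kA) = 0.146/(0.0690·1.26) = 1.679 K/W
  R_carbon steel = L/(kA) = 0.00402/(50.2·1.26) = 6.356×10^-5 K/W
  R_conv,out = 1/(hA) = 1/(13.4·1.26) = 0.05923 K/W
ΣR = 4.199×10^-4 + 1.837×10^-4 + 1.679 + 6.356×10^-5 + 0.05923 = 1.739 K/W
Q = ΔT/ΣR = (166 °C − 28.2 °C)/1.739 = 79.24 W
From the inner boundary to the ceramic fibre blanket/carbon steel interface, ΣR_partial = 1.680 K/W.
T_interface = T_in − Q·ΣR_partial = 166 °C − (79.24)(1.680) = 32.9 °C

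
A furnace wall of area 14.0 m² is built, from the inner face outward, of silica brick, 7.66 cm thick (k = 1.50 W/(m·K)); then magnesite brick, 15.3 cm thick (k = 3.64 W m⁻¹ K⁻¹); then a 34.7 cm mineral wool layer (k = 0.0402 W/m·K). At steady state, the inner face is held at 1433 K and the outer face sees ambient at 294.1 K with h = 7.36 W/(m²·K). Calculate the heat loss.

Resistance network (inner→outer):
  R_silica brick = L/(kA) = 0.0766/(1.50·14.0) = 0.003648 K/W
  R_magnesite brick = L/(kA) = 0.153/(3.64·14.0) = 0.003002 K/W
  R_mineral wool = L/(kA) = 0.347/(0.0402·14.0) = 0.6166 K/W
  R_conv,out = 1/(hA) = 1/(7.36·14.0) = 0.009705 K/W
ΣR = 0.003648 + 0.003002 + 0.6166 + 0.009705 = 0.6330 K/W
Q = ΔT/ΣR = (1433 K − 294.1 K)/0.6330 = 1800 W

Q = 1800 W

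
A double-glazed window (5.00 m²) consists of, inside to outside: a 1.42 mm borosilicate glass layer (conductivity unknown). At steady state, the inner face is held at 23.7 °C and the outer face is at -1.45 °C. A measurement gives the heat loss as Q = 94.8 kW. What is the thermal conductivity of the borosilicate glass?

ΣR = ΔT/Q = |23.7 − -1.45|/94800 = 2.653×10^-4 K/W
L/(kA) = 2.653×10^-4 ⇒ k = 0.00142/(2.653×10^-4·5.00) = 1.07 W/m·K

k = 1.07 W/m·K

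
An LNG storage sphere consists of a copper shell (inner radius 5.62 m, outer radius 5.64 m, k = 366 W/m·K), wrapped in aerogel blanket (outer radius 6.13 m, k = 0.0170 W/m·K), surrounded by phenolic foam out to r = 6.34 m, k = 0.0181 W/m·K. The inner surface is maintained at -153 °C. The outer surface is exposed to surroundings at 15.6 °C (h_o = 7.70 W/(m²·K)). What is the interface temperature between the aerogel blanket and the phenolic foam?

Resistance network (inner→outer):
  R_copper = (1/5.62 − 1/5.64)/(4πk) = 6.310×10^-4/(4π·366) = 1.372×10^-7 K/W
  R_aerogel blanket = (1/5.64 − 1/6.13)/(4πk) = 0.01417/(4π·0.0170) = 0.06634 K/W
  R_phenolic foam = (1/6.13 − 1/6.34)/(4πk) = 0.005403/(4π·0.0181) = 0.02376 K/W
  R_conv,out = 1/(4πr²h) = 1/(4π·6.34²·7.70) = 2.571×10^-4 K/W
ΣR = 1.372×10^-7 + 0.06634 + 0.02376 + 2.571×10^-4 = 0.09036 K/W
Q = ΔT/ΣR = (-153 °C − 15.6 °C)/0.09036 = -1866 W
From the inner boundary to the aerogel blanket/phenolic foam interface, ΣR_partial = 0.06634 K/W.
T_interface = T_in − Q·ΣR_partial = -153 °C − (-1866)(0.06634) = -29.2 °C

T = -29.2 °C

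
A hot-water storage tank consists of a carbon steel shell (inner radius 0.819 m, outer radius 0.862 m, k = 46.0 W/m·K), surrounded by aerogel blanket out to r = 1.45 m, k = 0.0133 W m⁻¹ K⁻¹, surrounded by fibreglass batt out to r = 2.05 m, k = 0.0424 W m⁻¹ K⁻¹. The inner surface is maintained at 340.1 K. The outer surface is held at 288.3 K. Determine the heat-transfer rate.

Series thermal resistances, inner to outer:
  R_carbon steel = (1/0.819 − 1/0.862)/(4πk) = 0.06091/(4π·46.0) = 1.054×10^-4 K/W
  R_aerogel blanket = (1/0.862 − 1/1.45)/(4πk) = 0.4704/(4π·0.0133) = 2.815 K/W
  R_fibreglass batt = (1/1.45 − 1/2.05)/(4πk) = 0.2019/(4π·0.0424) = 0.3788 K/W
ΣR = 1.054×10^-4 + 2.815 + 0.3788 = 3.194 K/W
Q = ΔT/ΣR = (340.1 K − 288.3 K)/3.194 = 16.2 W

Q = 16.2 W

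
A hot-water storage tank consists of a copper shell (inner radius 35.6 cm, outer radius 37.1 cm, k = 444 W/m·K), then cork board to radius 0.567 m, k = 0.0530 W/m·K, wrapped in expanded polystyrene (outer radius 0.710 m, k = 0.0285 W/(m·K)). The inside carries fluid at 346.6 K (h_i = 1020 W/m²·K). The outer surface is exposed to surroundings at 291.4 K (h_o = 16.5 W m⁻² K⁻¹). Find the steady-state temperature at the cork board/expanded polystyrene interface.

T = 314.4 K

Series thermal resistances, inner to outer:
  R_conv,in = 1/(4πr²h) = 1/(4π·0.356²·1020) = 6.156×10^-4 K/W
  R_copper = (1/0.356 − 1/0.371)/(4πk) = 0.1136/(4π·444) = 2.036×10^-5 K/W
  R_cork board = (1/0.371 − 1/0.567)/(4πk) = 0.9317/(4π·0.0530) = 1.399 K/W
  R_expanded polystyrene = (1/0.567 − 1/0.710)/(4πk) = 0.3552/(4π·0.0285) = 0.9918 K/W
  R_conv,out = 1/(4πr²h) = 1/(4π·0.710²·16.5) = 0.009567 K/W
ΣR = 6.156×10^-4 + 2.036×10^-5 + 1.399 + 0.9918 + 0.009567 = 2.401 K/W
Q = ΔT/ΣR = (346.6 K − 291.4 K)/2.401 = 22.99 W
From the inner boundary to the cork board/expanded polystyrene interface, ΣR_partial = 1.400 K/W.
T_interface = T_in − Q·ΣR_partial = 346.6 K − (22.99)(1.400) = 314.4 K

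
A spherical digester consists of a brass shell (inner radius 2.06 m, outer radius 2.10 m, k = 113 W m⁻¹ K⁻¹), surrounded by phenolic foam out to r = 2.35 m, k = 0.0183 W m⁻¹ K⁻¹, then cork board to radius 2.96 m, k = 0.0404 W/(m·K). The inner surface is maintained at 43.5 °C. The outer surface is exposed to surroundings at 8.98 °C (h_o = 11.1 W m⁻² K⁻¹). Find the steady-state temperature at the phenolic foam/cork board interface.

T = 24.2 °C

Series thermal resistances, inner to outer:
  R_brass = (1/2.06 − 1/2.10)/(4πk) = 0.009246/(4π·113) = 6.512×10^-6 K/W
  R_phenolic foam = (1/2.10 − 1/2.35)/(4πk) = 0.05066/(4π·0.0183) = 0.2203 K/W
  R_cork board = (1/2.35 − 1/2.96)/(4πk) = 0.08769/(4π·0.0404) = 0.1727 K/W
  R_conv,out = 1/(4πr²h) = 1/(4π·2.96²·11.1) = 8.182×10^-4 K/W
ΣR = 6.512×10^-6 + 0.2203 + 0.1727 + 8.182×10^-4 = 0.3938 K/W
Q = ΔT/ΣR = (43.5 °C − 8.98 °C)/0.3938 = 87.66 W
From the inner boundary to the phenolic foam/cork board interface, ΣR_partial = 0.2203 K/W.
T_interface = T_in − Q·ΣR_partial = 43.5 °C − (87.66)(0.2203) = 24.2 °C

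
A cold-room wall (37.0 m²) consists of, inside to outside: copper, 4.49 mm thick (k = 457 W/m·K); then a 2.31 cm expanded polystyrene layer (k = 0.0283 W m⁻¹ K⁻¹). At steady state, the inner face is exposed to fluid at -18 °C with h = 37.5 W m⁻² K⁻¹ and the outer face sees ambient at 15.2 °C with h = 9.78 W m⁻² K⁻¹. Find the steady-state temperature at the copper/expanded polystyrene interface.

Series thermal resistances, inner to outer:
  R_conv,in = 1/(hA) = 1/(37.5·37.0) = 7.207×10^-4 K/W
  R_copper = L/(kA) = 0.00449/(457·37.0) = 2.655×10^-7 K/W
  R_expanded polystyrene = L/(kA) = 0.0231/(0.0283·37.0) = 0.02206 K/W
  R_conv,out = 1/(hA) = 1/(9.78·37.0) = 0.002763 K/W
ΣR = 7.207×10^-4 + 2.655×10^-7 + 0.02206 + 0.002763 = 0.02554 K/W
Q = ΔT/ΣR = (-18 °C − 15.2 °C)/0.02554 = -1300 W
From the inner boundary to the copper/expanded polystyrene interface, ΣR_partial = 7.210×10^-4 K/W.
T_interface = T_in − Q·ΣR_partial = -18 °C − (-1300)(7.210×10^-4) = -17.1 °C

T = -17.1 °C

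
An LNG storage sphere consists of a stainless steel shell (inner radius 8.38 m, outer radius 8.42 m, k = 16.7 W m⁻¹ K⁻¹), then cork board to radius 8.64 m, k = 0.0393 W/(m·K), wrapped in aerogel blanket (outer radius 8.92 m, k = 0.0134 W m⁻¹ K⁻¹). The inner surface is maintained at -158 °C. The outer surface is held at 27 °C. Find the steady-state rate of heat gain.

Resistance network (inner→outer):
  R_stainless steel = (1/8.38 − 1/8.42)/(4πk) = 5.669×10^-4/(4π·16.7) = 2.701×10^-6 K/W
  R_cork board = (1/8.42 − 1/8.64)/(4πk) = 0.003024/(4π·0.0393) = 0.006123 K/W
  R_aerogel blanket = (1/8.64 − 1/8.92)/(4πk) = 0.003633/(4π·0.0134) = 0.02158 K/W
ΣR = 2.701×10^-6 + 0.006123 + 0.02158 = 0.02771 K/W
Q = ΔT/ΣR = (-158 °C − 27 °C)/0.02771 = -6680 W
(Negative Q ⇒ heat flows inward; heat gain = 6680 W.)

Q = 6.68 kW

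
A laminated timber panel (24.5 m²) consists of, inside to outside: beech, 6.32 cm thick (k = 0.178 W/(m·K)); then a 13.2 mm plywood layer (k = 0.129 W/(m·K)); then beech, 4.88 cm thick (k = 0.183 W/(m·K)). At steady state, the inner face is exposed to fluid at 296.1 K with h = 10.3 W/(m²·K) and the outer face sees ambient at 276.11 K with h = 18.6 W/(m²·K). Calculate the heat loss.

Treat each layer as a resistance in series:
  R_conv,in = 1/(hA) = 1/(10.3·24.5) = 0.003963 K/W
  R_beech = L/(kA) = 0.0632/(0.178·24.5) = 0.01449 K/W
  R_plywood = L/(kA) = 0.0132/(0.129·24.5) = 0.004177 K/W
  R_beech = L/(kA) = 0.0488/(0.183·24.5) = 0.01088 K/W
  R_conv,out = 1/(hA) = 1/(18.6·24.5) = 0.002194 K/W
ΣR = 0.003963 + 0.01449 + 0.004177 + 0.01088 + 0.002194 = 0.03570 K/W
Q = ΔT/ΣR = (296.1 K − 276.11 K)/0.03570 = 560 W

Q = 560 W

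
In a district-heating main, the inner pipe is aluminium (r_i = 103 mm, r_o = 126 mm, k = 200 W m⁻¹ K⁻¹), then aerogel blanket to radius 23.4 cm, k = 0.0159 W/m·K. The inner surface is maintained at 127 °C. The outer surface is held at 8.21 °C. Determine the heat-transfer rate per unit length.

Q' = 19.2 W/m

Resistance network (inner→outer):
  R'_aluminium = ln(0.126/0.103)/(2πk) = 0.2016/(2π·200) = 1.604×10^-4 m·K/W
  R'_aerogel blanket = ln(0.234/0.126)/(2πk) = 0.6190/(2π·0.0159) = 6.196 m·K/W
ΣR = 1.604×10^-4 + 6.196 = 6.196 m·K/W
Q' = ΔT/ΣR = (127 °C − 8.21 °C)/6.196 = 19.2 W/m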